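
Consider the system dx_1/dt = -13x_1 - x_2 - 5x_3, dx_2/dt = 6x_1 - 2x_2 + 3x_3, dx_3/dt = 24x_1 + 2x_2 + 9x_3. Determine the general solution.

x_1(t) = C_1e^(-3t) - C_2e^(-2t) - 4C_3e^(-t), x_2(t) = C_2e^(-2t) + 3C_3e^(-t), x_3(t) = -2C_1e^(-3t) + 2C_2e^(-2t) + 9C_3e^(-t)

Coefficient matrix A = [[-13, -1, -5], [6, -2, 3], [24, 2, 9]].
det(A - λI) = 0 gives eigenvalues λ = -3, -2, -1.
For λ=-3: eigenvector (1,0,-2).
For λ=-2: eigenvector (-1,1,2).
For λ=-1: eigenvector (-4,3,9).
General solution: C_1e^(-3t)(1,0,-2) + C_2e^(-2t)(-1,1,2) + C_3e^(-t)(-4,3,9).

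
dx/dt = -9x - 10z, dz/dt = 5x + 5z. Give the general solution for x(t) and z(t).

x(t) = -3K_1e^(-2t)sin(t) - K_1e^(-2t)cos(t) - K_2e^(-2t)sin(t) + 3K_2e^(-2t)cos(t), z(t) = 2K_1e^(-2t)sin(t) + K_1e^(-2t)cos(t) + K_2e^(-2t)sin(t) - 2K_2e^(-2t)cos(t)

Coefficient matrix A = [[-9, -10], [5, 5]].
Characteristic polynomial det(A - λI) = λ^2 + 4λ + 5 = 0.
Eigenvalues λ = -2 ± i (complex conjugate pair).
For λ=-2+i: an eigenvector is (-1,1) - i(-3,2) = (-1 + 3i, 1 - 2i).
A real fundamental pair from Re and Im of e^((-2+i)t)v: X_1 = e^(-2t)(cos(t)·(-1,1) + sin(t)·(-3,2)), X_2 = e^(-2t)(sin(t)·(-1,1) - cos(t)·(-3,2)).
General solution: K_1X_1 + K_2X_2.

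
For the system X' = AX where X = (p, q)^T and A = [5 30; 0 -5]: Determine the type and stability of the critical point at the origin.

saddle

A = [[5,30],[0,-5]]; det(A-λI) = λ^2 - 25.
λ = -5, 5: opposite signs.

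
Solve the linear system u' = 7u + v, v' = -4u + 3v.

Coefficient matrix A = [[7, 1], [-4, 3]].
Characteristic polynomial det(A - λI) = λ^2 - 10λ + 25 = 0.
Single eigenvalue λ = 5 with algebraic multiplicity 2.
Eigenvector v = (1,-2); generalized eigenvector w with (A-λI)w=v is (0,1).
General solution: e^(5t)[C_1·v + C_2·(t·v + w)].

u(t) = C_1e^(5t) + C_2te^(5t), v(t) = -2C_1e^(5t) - 2C_2te^(5t) + C_2e^(5t)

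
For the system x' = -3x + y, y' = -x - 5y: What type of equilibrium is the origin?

A = [[-3,1],[-1,-5]]; det(A-λI) = λ^2 + 8λ + 16.
repeated λ = -4 with a single eigenvector.

stable improper node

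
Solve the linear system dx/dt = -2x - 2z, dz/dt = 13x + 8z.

x(t) = c_1e^(3t)sin(t) + c_1e^(3t)cos(t) + c_2e^(3t)sin(t) - c_2e^(3t)cos(t), z(t) = -2c_1e^(3t)sin(t) - 3c_1e^(3t)cos(t) - 3c_2e^(3t)sin(t) + 2c_2e^(3t)cos(t)

Coefficient matrix A = [[-2, -2], [13, 8]].
Characteristic polynomial det(A - λI) = λ^2 - 6λ + 10 = 0.
Eigenvalues λ = 3 ± i (complex conjugate pair).
For λ=3+i: an eigenvector is (1,-3) - i(1,-2) = (1 - i, -3 + 2i).
A real fundamental pair from Re and Im of e^((3+i)t)v: X_1 = e^(3t)(cos(t)·(1,-3) + sin(t)·(1,-2)), X_2 = e^(3t)(sin(t)·(1,-3) - cos(t)·(1,-2)).
General solution: c_1X_1 + c_2X_2.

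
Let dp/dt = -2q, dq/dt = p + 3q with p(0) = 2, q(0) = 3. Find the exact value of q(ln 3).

57

A = [[0,-2],[1,3]]; eigenvalues λ = 1, 2.
Eigenvectors: (2,-1) for λ=1, (1,-1) for λ=2.
From the initial condition, c_1 = 5, c_2 = -8.
q(ln 3) = (5)(3^1)(-1) + (-8)(3^2)(-1) = 57.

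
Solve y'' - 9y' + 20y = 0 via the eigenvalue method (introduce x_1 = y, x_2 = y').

Let x_1 = y, x_2 = y'. Then x_1' = x_2 and x_2' = -20x_1 + 9x_2.
A = [[0,1],[-20,9]]; det(A-λI) = λ^2 - 9λ + 20.
Eigenvalues λ = 4, 5 with eigenvectors (1,4), (1,5).

y(t) = c_1e^(4t) + c_2e^(5t)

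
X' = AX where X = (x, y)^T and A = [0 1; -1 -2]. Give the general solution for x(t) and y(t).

Coefficient matrix A = [[0, 1], [-1, -2]].
Characteristic polynomial det(A - λI) = λ^2 + 2λ + 1 = 0.
Single eigenvalue λ = -1 with algebraic multiplicity 2.
Eigenvector v = (1,-1); generalized eigenvector w with (A-λI)w=v is (1,0).
General solution: e^(-t)[C_1·v + C_2·(t·v + w)].

x(t) = C_1e^(-t) + C_2te^(-t) + C_2e^(-t), y(t) = -C_1e^(-t) - C_2te^(-t)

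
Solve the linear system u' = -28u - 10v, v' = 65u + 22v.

Coefficient matrix A = [[-28, -10], [65, 22]].
Characteristic polynomial det(A - λI) = λ^2 + 6λ + 34 = 0.
Eigenvalues λ = -3 ± 5i (complex conjugate pair).
For λ=-3+5i: an eigenvector is (1,-3) - i(1,-2) = (1 - i, -3 + 2i).
A real fundamental pair from Re and Im of e^((-3+5i)t)v: X_1 = e^(-3t)(cos(5t)·(1,-3) + sin(5t)·(1,-2)), X_2 = e^(-3t)(sin(5t)·(1,-3) - cos(5t)·(1,-2)).
General solution: K_1X_1 + K_2X_2.

u(t) = K_1e^(-3t)sin(5t) + K_1e^(-3t)cos(5t) + K_2e^(-3t)sin(5t) - K_2e^(-3t)cos(5t), v(t) = -2K_1e^(-3t)sin(5t) - 3K_1e^(-3t)cos(5t) - 3K_2e^(-3t)sin(5t) + 2K_2e^(-3t)cos(5t)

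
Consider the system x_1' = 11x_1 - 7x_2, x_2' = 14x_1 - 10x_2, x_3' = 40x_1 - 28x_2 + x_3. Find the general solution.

x_1(t) = c_1e^(-3t) - c_2e^(4t), x_2(t) = 2c_1e^(-3t) - c_2e^(4t), x_3(t) = 4c_1e^(-3t) - 4c_2e^(4t) + c_3e^(t)

Coefficient matrix A = [[11, -7, 0], [14, -10, 0], [40, -28, 1]].
det(A - λI) = 0 gives eigenvalues λ = -3, 4, 1.
For λ=-3: eigenvector (1,2,4).
For λ=4: eigenvector (-1,-1,-4).
For λ=1: eigenvector (0,0,1).
General solution: c_1e^(-3t)(1,2,4) + c_2e^(4t)(-1,-1,-4) + c_3e^(t)(0,0,1).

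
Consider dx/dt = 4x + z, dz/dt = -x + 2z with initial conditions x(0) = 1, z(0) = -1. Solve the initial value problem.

Coefficient matrix A = [[4, 1], [-1, 2]].
Characteristic polynomial det(A - λI) = λ^2 - 6λ + 9 = 0.
Single eigenvalue λ = 3 with algebraic multiplicity 2.
Eigenvector v = (-1,1); generalized eigenvector w with (A-λI)w=v is (-3,2).
General solution: e^(3t)[c_1·v + c_2·(t·v + w)].
Applying x(0)=1, z(0)=-1 gives c_1=-1, c_2=0.

x(t) = e^(3t), z(t) = -e^(3t)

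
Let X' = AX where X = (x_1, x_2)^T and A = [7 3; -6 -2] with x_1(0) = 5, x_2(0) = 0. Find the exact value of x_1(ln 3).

A = [[7,3],[-6,-2]]; eigenvalues λ = 1, 4.
Eigenvectors: (-1,2) for λ=1, (-1,1) for λ=4.
From the initial condition, c_1 = 5, c_2 = -10.
x_1(ln 3) = (5)(3^1)(-1) + (-10)(3^4)(-1) = 795.

795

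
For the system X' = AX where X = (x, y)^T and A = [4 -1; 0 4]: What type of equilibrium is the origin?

A = [[4,-1],[0,4]]; det(A-λI) = λ^2 - 8λ + 16.
repeated λ = 4 with a single eigenvector.

unstable improper node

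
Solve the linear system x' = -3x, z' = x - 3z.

x(t) = c_2e^(-3t), z(t) = c_1e^(-3t) + c_2te^(-3t) - c_2e^(-3t)

Coefficient matrix A = [[-3, 0], [1, -3]].
Characteristic polynomial det(A - λI) = λ^2 + 6λ + 9 = 0.
Single eigenvalue λ = -3 with algebraic multiplicity 2.
Eigenvector v = (0,1); generalized eigenvector w with (A-λI)w=v is (1,-1).
General solution: e^(-3t)[c_1·v + c_2·(t·v + w)].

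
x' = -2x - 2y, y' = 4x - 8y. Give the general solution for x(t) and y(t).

Coefficient matrix A = [[-2, -2], [4, -8]].
Characteristic polynomial det(A - λI) = λ^2 + 10λ + 24 = 0.
Eigenvalues λ = -4, -6.
For λ=-4: (A-λI) row 1 is [2, -2], so an eigenvector is (-1, -1).
For λ=-6: (A-λI) row 1 is [4, -2], so an eigenvector is (1, 2).
General solution: K_1e^(-4t)(-1,-1) + K_2e^(-6t)(1,2).

x(t) = -K_1e^(-4t) + K_2e^(-6t), y(t) = -K_1e^(-4t) + 2K_2e^(-6t)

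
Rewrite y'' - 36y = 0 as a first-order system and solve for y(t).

y(t) = c_1e^(6t) + c_2e^(-6t)

Let x_1 = y, x_2 = y'. Then x_1' = x_2 and x_2' = 36x_1.
A = [[0,1],[36,0]]; det(A-λI) = λ^2 - 36.
Eigenvalues λ = 6, -6 with eigenvectors (1,6), (1,-6).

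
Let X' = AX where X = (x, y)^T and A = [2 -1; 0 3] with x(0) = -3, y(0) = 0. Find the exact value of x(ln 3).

-27

A = [[2,-1],[0,3]]; eigenvalues λ = 3, 2.
Eigenvectors: (1,-1) for λ=3, (-1,0) for λ=2.
From the initial condition, c_1 = 0, c_2 = 3.
x(ln 3) = (0)(3^3)(1) + (3)(3^2)(-1) = -27.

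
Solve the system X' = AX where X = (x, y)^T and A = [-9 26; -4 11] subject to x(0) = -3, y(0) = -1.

x(t) = 2e^(t)sin(2t) - 3e^(t)cos(2t), y(t) = e^(t)sin(2t) - e^(t)cos(2t)

Coefficient matrix A = [[-9, 26], [-4, 11]].
Characteristic polynomial det(A - λI) = λ^2 - 2λ + 5 = 0.
Eigenvalues λ = 1 ± 2i (complex conjugate pair).
For λ=1+2i: an eigenvector is (-3,-1) - i(2,1) = (-3 - 2i, -1 - i).
A real fundamental pair from Re and Im of e^((1+2i)t)v: X_1 = e^(t)(cos(2t)·(-3,-1) + sin(2t)·(2,1)), X_2 = e^(t)(sin(2t)·(-3,-1) - cos(2t)·(2,1)).
General solution: C_1X_1 + C_2X_2.
Applying x(0)=-3, y(0)=-1 gives C_1=1, C_2=0.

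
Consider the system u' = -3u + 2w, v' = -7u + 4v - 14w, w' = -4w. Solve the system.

u(t) = c_2e^(-3t) - 2c_3e^(-4t), v(t) = -c_1e^(4t) + c_2e^(-3t), w(t) = c_3e^(-4t)

Coefficient matrix A = [[-3, 0, 2], [-7, 4, -14], [0, 0, -4]].
det(A - λI) = 0 gives eigenvalues λ = 4, -3, -4.
For λ=4: eigenvector (0,-1,0).
For λ=-3: eigenvector (1,1,0).
For λ=-4: eigenvector (-2,0,1).
General solution: c_1e^(4t)(0,-1,0) + c_2e^(-3t)(1,1,0) + c_3e^(-4t)(-2,0,1).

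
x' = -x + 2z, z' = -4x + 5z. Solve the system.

x(t) = K_1e^(3t) + K_2e^(t), z(t) = 2K_1e^(3t) + K_2e^(t)

Coefficient matrix A = [[-1, 2], [-4, 5]].
Characteristic polynomial det(A - λI) = λ^2 - 4λ + 3 = 0.
Eigenvalues λ = 3, 1.
For λ=3: (A-λI) row 1 is [-4, 2], so an eigenvector is (1, 2).
For λ=1: (A-λI) row 1 is [-2, 2], so an eigenvector is (1, 1).
General solution: K_1e^(3t)(1,2) + K_2e^(t)(1,1).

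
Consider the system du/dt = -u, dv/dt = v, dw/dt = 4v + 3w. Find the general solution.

u(t) = c_1e^(-t), v(t) = c_2e^(t), w(t) = -2c_2e^(t) + c_3e^(3t)

Coefficient matrix A = [[-1, 0, 0], [0, 1, 0], [0, 4, 3]].
det(A - λI) = 0 gives eigenvalues λ = -1, 1, 3.
For λ=-1: eigenvector (1,0,0).
For λ=1: eigenvector (0,1,-2).
For λ=3: eigenvector (0,0,1).
General solution: c_1e^(-t)(1,0,0) + c_2e^(t)(0,1,-2) + c_3e^(3t)(0,0,1).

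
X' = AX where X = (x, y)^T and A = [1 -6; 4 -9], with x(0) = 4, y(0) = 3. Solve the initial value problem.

x(t) = 3e^(-3t) + e^(-5t), y(t) = 2e^(-3t) + e^(-5t)

Coefficient matrix A = [[1, -6], [4, -9]].
Characteristic polynomial det(A - λI) = λ^2 + 8λ + 15 = 0.
Eigenvalues λ = -3, -5.
For λ=-3: (A-λI) row 1 is [4, -6], so an eigenvector is (3, 2).
For λ=-5: (A-λI) row 1 is [6, -6], so an eigenvector is (1, 1).
General solution: C_1e^(-3t)(3,2) + C_2e^(-5t)(1,1).
Applying x(0)=4, y(0)=3 gives C_1=1, C_2=1.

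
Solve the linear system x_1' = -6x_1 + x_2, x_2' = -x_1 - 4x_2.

Coefficient matrix A = [[-6, 1], [-1, -4]].
Characteristic polynomial det(A - λI) = λ^2 + 10λ + 25 = 0.
Single eigenvalue λ = -5 with algebraic multiplicity 2.
Eigenvector v = (1,1); generalized eigenvector w with (A-λI)w=v is (2,3).
General solution: e^(-5t)[C_1·v + C_2·(t·v + w)].

x_1(t) = C_1e^(-5t) + C_2te^(-5t) + 2C_2e^(-5t), x_2(t) = C_1e^(-5t) + C_2te^(-5t) + 3C_2e^(-5t)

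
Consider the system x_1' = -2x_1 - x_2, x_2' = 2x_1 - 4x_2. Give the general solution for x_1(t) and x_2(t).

x_1(t) = K_1e^(-3t)sin(t) - K_2e^(-3t)cos(t), x_2(t) = K_1e^(-3t)sin(t) - K_1e^(-3t)cos(t) - K_2e^(-3t)sin(t) - K_2e^(-3t)cos(t)

Coefficient matrix A = [[-2, -1], [2, -4]].
Characteristic polynomial det(A - λI) = λ^2 + 6λ + 10 = 0.
Eigenvalues λ = -3 ± i (complex conjugate pair).
For λ=-3+i: an eigenvector is (0,-1) - i(1,1) = (0 - i, -1 - i).
A real fundamental pair from Re and Im of e^((-3+i)t)v: X_1 = e^(-3t)(cos(t)·(0,-1) + sin(t)·(1,1)), X_2 = e^(-3t)(sin(t)·(0,-1) - cos(t)·(1,1)).
General solution: K_1X_1 + K_2X_2.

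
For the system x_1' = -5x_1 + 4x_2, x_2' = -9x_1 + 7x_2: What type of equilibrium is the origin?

unstable improper node

A = [[-5,4],[-9,7]]; det(A-λI) = λ^2 - 2λ + 1.
repeated λ = 1 with a single eigenvector.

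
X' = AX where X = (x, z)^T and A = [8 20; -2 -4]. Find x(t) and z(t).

Coefficient matrix A = [[8, 20], [-2, -4]].
Characteristic polynomial det(A - λI) = λ^2 - 4λ + 8 = 0.
Eigenvalues λ = 2 ± 2i (complex conjugate pair).
For λ=2+2i: an eigenvector is (3,-1) - i(-1,0) = (3 + i, -1).
A real fundamental pair from Re and Im of e^((2+2i)t)v: X_1 = e^(2t)(cos(2t)·(3,-1) + sin(2t)·(-1,0)), X_2 = e^(2t)(sin(2t)·(3,-1) - cos(2t)·(-1,0)).
General solution: K_1X_1 + K_2X_2.

x(t) = -K_1e^(2t)sin(2t) + 3K_1e^(2t)cos(2t) + 3K_2e^(2t)sin(2t) + K_2e^(2t)cos(2t), z(t) = -K_1e^(2t)cos(2t) - K_2e^(2t)sin(2t)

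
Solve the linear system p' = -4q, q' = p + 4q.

p(t) = -2C_1e^(2t) - 2C_2te^(2t) + 3C_2e^(2t), q(t) = C_1e^(2t) + C_2te^(2t) - C_2e^(2t)

Coefficient matrix A = [[0, -4], [1, 4]].
Characteristic polynomial det(A - λI) = λ^2 - 4λ + 4 = 0.
Single eigenvalue λ = 2 with algebraic multiplicity 2.
Eigenvector v = (-2,1); generalized eigenvector w with (A-λI)w=v is (3,-1).
General solution: e^(2t)[C_1·v + C_2·(t·v + w)].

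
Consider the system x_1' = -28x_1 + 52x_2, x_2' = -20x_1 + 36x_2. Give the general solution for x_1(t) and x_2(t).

x_1(t) = 2c_1e^(4t)sin(4t) + 3c_1e^(4t)cos(4t) + 3c_2e^(4t)sin(4t) - 2c_2e^(4t)cos(4t), x_2(t) = c_1e^(4t)sin(4t) + 2c_1e^(4t)cos(4t) + 2c_2e^(4t)sin(4t) - c_2e^(4t)cos(4t)

Coefficient matrix A = [[-28, 52], [-20, 36]].
Characteristic polynomial det(A - λI) = λ^2 - 8λ + 32 = 0.
Eigenvalues λ = 4 ± 4i (complex conjugate pair).
For λ=4+4i: an eigenvector is (3,2) - i(2,1) = (3 - 2i, 2 - i).
A real fundamental pair from Re and Im of e^((4+4i)t)v: X_1 = e^(4t)(cos(4t)·(3,2) + sin(4t)·(2,1)), X_2 = e^(4t)(sin(4t)·(3,2) - cos(4t)·(2,1)).
General solution: c_1X_1 + c_2X_2.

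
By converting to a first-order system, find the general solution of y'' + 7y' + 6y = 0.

y(t) = c_1e^(-6t) + c_2e^(-t)

Let x_1 = y, x_2 = y'. Then x_1' = x_2 and x_2' = -6x_1 - 7x_2.
A = [[0,1],[-6,-7]]; det(A-λI) = λ^2 + 7λ + 6.
Eigenvalues λ = -6, -1 with eigenvectors (1,-6), (1,-1).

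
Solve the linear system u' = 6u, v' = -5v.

u(t) = c_2e^(6t), v(t) = -c_1e^(-5t)

Coefficient matrix A = [[6, 0], [0, -5]].
Characteristic polynomial det(A - λI) = λ^2 - λ - 30 = 0.
Eigenvalues λ = -5, 6.
For λ=-5: (A-λI) row 1 is [11, 0], so an eigenvector is (0, -1).
For λ=6: (A-λI) row 2 is [0, -11], so an eigenvector is (1, 0).
General solution: c_1e^(-5t)(0,-1) + c_2e^(6t)(1,0).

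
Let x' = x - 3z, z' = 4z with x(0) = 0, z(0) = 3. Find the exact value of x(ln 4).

-756

A = [[1,-3],[0,4]]; eigenvalues λ = 4, 1.
Eigenvectors: (-1,1) for λ=4, (1,0) for λ=1.
From the initial condition, c_1 = 3, c_2 = 3.
x(ln 4) = (3)(4^4)(-1) + (3)(4^1)(1) = -756.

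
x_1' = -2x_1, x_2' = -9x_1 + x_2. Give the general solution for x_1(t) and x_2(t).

Coefficient matrix A = [[-2, 0], [-9, 1]].
Characteristic polynomial det(A - λI) = λ^2 + λ - 2 = 0.
Eigenvalues λ = -2, 1.
For λ=-2: (A-λI) row 2 is [-9, 3], so an eigenvector is (-1, -3).
For λ=1: (A-λI) row 1 is [-3, 0], so an eigenvector is (0, 1).
General solution: K_1e^(-2t)(-1,-3) + K_2e^(t)(0,1).

x_1(t) = -K_1e^(-2t), x_2(t) = -3K_1e^(-2t) + K_2e^(t)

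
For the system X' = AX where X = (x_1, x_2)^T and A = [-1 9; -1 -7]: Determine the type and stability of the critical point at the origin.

stable improper node

A = [[-1,9],[-1,-7]]; det(A-λI) = λ^2 + 8λ + 16.
repeated λ = -4 with a single eigenvector.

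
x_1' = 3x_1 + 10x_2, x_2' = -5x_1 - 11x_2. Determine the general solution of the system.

Coefficient matrix A = [[3, 10], [-5, -11]].
Characteristic polynomial det(A - λI) = λ^2 + 8λ + 17 = 0.
Eigenvalues λ = -4 ± i (complex conjugate pair).
For λ=-4+i: an eigenvector is (-3,2) - i(-1,1) = (-3 + i, 2 - i).
A real fundamental pair from Re and Im of e^((-4+i)t)v: X_1 = e^(-4t)(cos(t)·(-3,2) + sin(t)·(-1,1)), X_2 = e^(-4t)(sin(t)·(-3,2) - cos(t)·(-1,1)).
General solution: c_1X_1 + c_2X_2.

x_1(t) = -c_1e^(-4t)sin(t) - 3c_1e^(-4t)cos(t) - 3c_2e^(-4t)sin(t) + c_2e^(-4t)cos(t), x_2(t) = c_1e^(-4t)sin(t) + 2c_1e^(-4t)cos(t) + 2c_2e^(-4t)sin(t) - c_2e^(-4t)cos(t)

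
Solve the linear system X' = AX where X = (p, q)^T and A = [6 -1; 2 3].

p(t) = c_1e^(4t) - c_2e^(5t), q(t) = 2c_1e^(4t) - c_2e^(5t)

Coefficient matrix A = [[6, -1], [2, 3]].
Characteristic polynomial det(A - λI) = λ^2 - 9λ + 20 = 0.
Eigenvalues λ = 4, 5.
For λ=4: (A-λI) row 1 is [2, -1], so an eigenvector is (1, 2).
For λ=5: (A-λI) row 1 is [1, -1], so an eigenvector is (-1, -1).
General solution: c_1e^(4t)(1,2) + c_2e^(5t)(-1,-1).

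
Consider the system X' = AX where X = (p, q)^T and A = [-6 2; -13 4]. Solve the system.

Coefficient matrix A = [[-6, 2], [-13, 4]].
Characteristic polynomial det(A - λI) = λ^2 + 2λ + 2 = 0.
Eigenvalues λ = -1 ± i (complex conjugate pair).
For λ=-1+i: an eigenvector is (-1,-3) - i(-1,-2) = (-1 + i, -3 + 2i).
A real fundamental pair from Re and Im of e^((-1+i)t)v: X_1 = e^(-t)(cos(t)·(-1,-3) + sin(t)·(-1,-2)), X_2 = e^(-t)(sin(t)·(-1,-3) - cos(t)·(-1,-2)).
General solution: c_1X_1 + c_2X_2.

p(t) = -c_1e^(-t)sin(t) - c_1e^(-t)cos(t) - c_2e^(-t)sin(t) + c_2e^(-t)cos(t), q(t) = -2c_1e^(-t)sin(t) - 3c_1e^(-t)cos(t) - 3c_2e^(-t)sin(t) + 2c_2e^(-t)cos(t)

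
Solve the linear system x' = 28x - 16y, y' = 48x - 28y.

Coefficient matrix A = [[28, -16], [48, -28]].
Characteristic polynomial det(A - λI) = λ^2 - 16 = 0.
Eigenvalues λ = -4, 4.
For λ=-4: (A-λI) row 1 is [32, -16], so an eigenvector is (1, 2).
For λ=4: (A-λI) row 1 is [24, -16], so an eigenvector is (2, 3).
General solution: C_1e^(-4t)(1,2) + C_2e^(4t)(2,3).

x(t) = C_1e^(-4t) + 2C_2e^(4t), y(t) = 2C_1e^(-4t) + 3C_2e^(4t)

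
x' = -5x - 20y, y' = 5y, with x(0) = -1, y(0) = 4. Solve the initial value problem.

Coefficient matrix A = [[-5, -20], [0, 5]].
Characteristic polynomial det(A - λI) = λ^2 - 25 = 0.
Eigenvalues λ = 5, -5.
For λ=5: (A-λI) row 1 is [-10, -20], so an eigenvector is (-2, 1).
For λ=-5: (A-λI) row 1 is [0, -20], so an eigenvector is (1, 0).
General solution: K_1e^(5t)(-2,1) + K_2e^(-5t)(1,0).
Applying x(0)=-1, y(0)=4 gives K_1=4, K_2=7.

x(t) = -8e^(5t) + 7e^(-5t), y(t) = 4e^(5t)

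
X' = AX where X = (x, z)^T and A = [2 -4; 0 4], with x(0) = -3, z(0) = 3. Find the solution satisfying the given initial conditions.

Coefficient matrix A = [[2, -4], [0, 4]].
Characteristic polynomial det(A - λI) = λ^2 - 6λ + 8 = 0.
Eigenvalues λ = 4, 2.
For λ=4: (A-λI) row 1 is [-2, -4], so an eigenvector is (2, -1).
For λ=2: (A-λI) row 1 is [0, -4], so an eigenvector is (-1, 0).
General solution: C_1e^(4t)(2,-1) + C_2e^(2t)(-1,0).
Applying x(0)=-3, z(0)=3 gives C_1=-3, C_2=-3.

x(t) = -6e^(4t) + 3e^(2t), z(t) = 3e^(4t)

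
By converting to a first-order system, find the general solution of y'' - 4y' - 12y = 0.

Let x_1 = y, x_2 = y'. Then x_1' = x_2 and x_2' = 12x_1 + 4x_2.
A = [[0,1],[12,4]]; det(A-λI) = λ^2 - 4λ - 12.
Eigenvalues λ = 6, -2 with eigenvectors (1,6), (1,-2).

y(t) = K_1e^(6t) + K_2e^(-2t)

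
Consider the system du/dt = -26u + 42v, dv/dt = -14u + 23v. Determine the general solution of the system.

Coefficient matrix A = [[-26, 42], [-14, 23]].
Characteristic polynomial det(A - λI) = λ^2 + 3λ - 10 = 0.
Eigenvalues λ = -5, 2.
For λ=-5: (A-λI) row 1 is [-21, 42], so an eigenvector is (-2, -1).
For λ=2: (A-λI) row 1 is [-28, 42], so an eigenvector is (-3, -2).
General solution: K_1e^(-5t)(-2,-1) + K_2e^(2t)(-3,-2).

u(t) = -2K_1e^(-5t) - 3K_2e^(2t), v(t) = -K_1e^(-5t) - 2K_2e^(2t)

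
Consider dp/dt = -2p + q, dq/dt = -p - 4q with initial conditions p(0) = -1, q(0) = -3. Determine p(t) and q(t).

Coefficient matrix A = [[-2, 1], [-1, -4]].
Characteristic polynomial det(A - λI) = λ^2 + 6λ + 9 = 0.
Single eigenvalue λ = -3 with algebraic multiplicity 2.
Eigenvector v = (1,-1); generalized eigenvector w with (A-λI)w=v is (2,-1).
General solution: e^(-3t)[K_1·v + K_2·(t·v + w)].
Applying p(0)=-1, q(0)=-3 gives K_1=7, K_2=-4.

p(t) = -4te^(-3t) - e^(-3t), q(t) = 4te^(-3t) - 3e^(-3t)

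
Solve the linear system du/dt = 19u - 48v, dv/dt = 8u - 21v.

u(t) = 2K_1e^(-5t) - 3K_2e^(3t), v(t) = K_1e^(-5t) - K_2e^(3t)

Coefficient matrix A = [[19, -48], [8, -21]].
Characteristic polynomial det(A - λI) = λ^2 + 2λ - 15 = 0.
Eigenvalues λ = -5, 3.
For λ=-5: (A-λI) row 1 is [24, -48], so an eigenvector is (2, 1).
For λ=3: (A-λI) row 1 is [16, -48], so an eigenvector is (-3, -1).
General solution: K_1e^(-5t)(2,1) + K_2e^(3t)(-3,-1).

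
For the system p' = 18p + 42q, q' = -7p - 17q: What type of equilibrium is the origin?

saddle

A = [[18,42],[-7,-17]]; det(A-λI) = λ^2 - λ - 12.
λ = 4, -3: opposite signs.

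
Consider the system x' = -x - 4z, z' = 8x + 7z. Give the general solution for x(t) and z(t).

x(t) = c_1e^(3t)cos(4t) + c_2e^(3t)sin(4t), z(t) = c_1e^(3t)sin(4t) - c_1e^(3t)cos(4t) - c_2e^(3t)sin(4t) - c_2e^(3t)cos(4t)

Coefficient matrix A = [[-1, -4], [8, 7]].
Characteristic polynomial det(A - λI) = λ^2 - 6λ + 25 = 0.
Eigenvalues λ = 3 ± 4i (complex conjugate pair).
For λ=3+4i: an eigenvector is (1,-1) - i(0,1) = (1, -1 - i).
A real fundamental pair from Re and Im of e^((3+4i)t)v: X_1 = e^(3t)(cos(4t)·(1,-1) + sin(4t)·(0,1)), X_2 = e^(3t)(sin(4t)·(1,-1) - cos(4t)·(0,1)).
General solution: c_1X_1 + c_2X_2.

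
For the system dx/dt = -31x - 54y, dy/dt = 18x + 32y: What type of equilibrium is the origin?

A = [[-31,-54],[18,32]]; det(A-λI) = λ^2 - λ - 20.
λ = 5, -4: opposite signs.

saddle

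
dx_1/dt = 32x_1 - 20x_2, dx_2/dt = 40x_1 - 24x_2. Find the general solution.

x_1(t) = -2C_1e^(4t)sin(4t) - C_1e^(4t)cos(4t) - C_2e^(4t)sin(4t) + 2C_2e^(4t)cos(4t), x_2(t) = -3C_1e^(4t)sin(4t) - C_1e^(4t)cos(4t) - C_2e^(4t)sin(4t) + 3C_2e^(4t)cos(4t)

Coefficient matrix A = [[32, -20], [40, -24]].
Characteristic polynomial det(A - λI) = λ^2 - 8λ + 32 = 0.
Eigenvalues λ = 4 ± 4i (complex conjugate pair).
For λ=4+4i: an eigenvector is (-1,-1) - i(-2,-3) = (-1 + 2i, -1 + 3i).
A real fundamental pair from Re and Im of e^((4+4i)t)v: X_1 = e^(4t)(cos(4t)·(-1,-1) + sin(4t)·(-2,-3)), X_2 = e^(4t)(sin(4t)·(-1,-1) - cos(4t)·(-2,-3)).
General solution: C_1X_1 + C_2X_2.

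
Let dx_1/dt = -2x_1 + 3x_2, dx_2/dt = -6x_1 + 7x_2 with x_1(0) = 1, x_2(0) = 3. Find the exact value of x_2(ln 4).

A = [[-2,3],[-6,7]]; eigenvalues λ = 1, 4.
Eigenvectors: (-1,-1) for λ=1, (-1,-2) for λ=4.
From the initial condition, c_1 = 1, c_2 = -2.
x_2(ln 4) = (1)(4^1)(-1) + (-2)(4^4)(-2) = 1020.

1020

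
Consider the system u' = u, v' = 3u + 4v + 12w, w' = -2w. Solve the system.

Coefficient matrix A = [[1, 0, 0], [3, 4, 12], [0, 0, -2]].
det(A - λI) = 0 gives eigenvalues λ = 1, 4, -2.
For λ=1: eigenvector (1,-1,0).
For λ=4: eigenvector (0,1,0).
For λ=-2: eigenvector (0,-2,1).
General solution: c_1e^(t)(1,-1,0) + c_2e^(4t)(0,1,0) + c_3e^(-2t)(0,-2,1).

u(t) = c_1e^(t), v(t) = -c_1e^(t) + c_2e^(4t) - 2c_3e^(-2t), w(t) = c_3e^(-2t)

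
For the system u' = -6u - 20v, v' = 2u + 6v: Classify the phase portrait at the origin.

A = [[-6,-20],[2,6]]; det(A-λI) = λ^2 + 4.
λ = 0 ± 2i: zero real part.

center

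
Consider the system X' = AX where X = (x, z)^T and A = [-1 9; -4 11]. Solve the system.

x(t) = -3c_1e^(5t) - 3c_2te^(5t) + 2c_2e^(5t), z(t) = -2c_1e^(5t) - 2c_2te^(5t) + c_2e^(5t)

Coefficient matrix A = [[-1, 9], [-4, 11]].
Characteristic polynomial det(A - λI) = λ^2 - 10λ + 25 = 0.
Single eigenvalue λ = 5 with algebraic multiplicity 2.
Eigenvector v = (-3,-2); generalized eigenvector w with (A-λI)w=v is (2,1).
General solution: e^(5t)[c_1·v + c_2·(t·v + w)].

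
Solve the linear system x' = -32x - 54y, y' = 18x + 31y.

Coefficient matrix A = [[-32, -54], [18, 31]].
Characteristic polynomial det(A - λI) = λ^2 + λ - 20 = 0.
Eigenvalues λ = 4, -5.
For λ=4: (A-λI) row 1 is [-36, -54], so an eigenvector is (3, -2).
For λ=-5: (A-λI) row 1 is [-27, -54], so an eigenvector is (-2, 1).
General solution: K_1e^(4t)(3,-2) + K_2e^(-5t)(-2,1).

x(t) = 3K_1e^(4t) - 2K_2e^(-5t), y(t) = -2K_1e^(4t) + K_2e^(-5t)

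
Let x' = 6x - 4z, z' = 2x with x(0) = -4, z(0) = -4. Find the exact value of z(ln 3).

A = [[6,-4],[2,0]]; eigenvalues λ = 4, 2.
Eigenvectors: (2,1) for λ=4, (1,1) for λ=2.
From the initial condition, c_1 = 0, c_2 = -4.
z(ln 3) = (0)(3^4)(1) + (-4)(3^2)(1) = -36.

-36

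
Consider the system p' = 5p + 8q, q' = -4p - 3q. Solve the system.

p(t) = -C_1e^(t)sin(4t) + C_1e^(t)cos(4t) + C_2e^(t)sin(4t) + C_2e^(t)cos(4t), q(t) = -C_1e^(t)cos(4t) - C_2e^(t)sin(4t)

Coefficient matrix A = [[5, 8], [-4, -3]].
Characteristic polynomial det(A - λI) = λ^2 - 2λ + 17 = 0.
Eigenvalues λ = 1 ± 4i (complex conjugate pair).
For λ=1+4i: an eigenvector is (1,-1) - i(-1,0) = (1 + i, -1).
A real fundamental pair from Re and Im of e^((1+4i)t)v: X_1 = e^(t)(cos(4t)·(1,-1) + sin(4t)·(-1,0)), X_2 = e^(t)(sin(4t)·(1,-1) - cos(4t)·(-1,0)).
General solution: C_1X_1 + C_2X_2.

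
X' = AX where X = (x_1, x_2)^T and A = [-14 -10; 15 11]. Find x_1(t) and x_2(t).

x_1(t) = 2K_1e^(t) + K_2e^(-4t), x_2(t) = -3K_1e^(t) - K_2e^(-4t)

Coefficient matrix A = [[-14, -10], [15, 11]].
Characteristic polynomial det(A - λI) = λ^2 + 3λ - 4 = 0.
Eigenvalues λ = 1, -4.
For λ=1: (A-λI) row 1 is [-15, -10], so an eigenvector is (2, -3).
For λ=-4: (A-λI) row 1 is [-10, -10], so an eigenvector is (1, -1).
General solution: K_1e^(t)(2,-3) + K_2e^(-4t)(1,-1).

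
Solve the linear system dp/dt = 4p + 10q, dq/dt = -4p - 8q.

Coefficient matrix A = [[4, 10], [-4, -8]].
Characteristic polynomial det(A - λI) = λ^2 + 4λ + 8 = 0.
Eigenvalues λ = -2 ± 2i (complex conjugate pair).
For λ=-2+2i: an eigenvector is (1,-1) - i(-2,1) = (1 + 2i, -1 - i).
A real fundamental pair from Re and Im of e^((-2+2i)t)v: X_1 = e^(-2t)(cos(2t)·(1,-1) + sin(2t)·(-2,1)), X_2 = e^(-2t)(sin(2t)·(1,-1) - cos(2t)·(-2,1)).
General solution: C_1X_1 + C_2X_2.

p(t) = -2C_1e^(-2t)sin(2t) + C_1e^(-2t)cos(2t) + C_2e^(-2t)sin(2t) + 2C_2e^(-2t)cos(2t), q(t) = C_1e^(-2t)sin(2t) - C_1e^(-2t)cos(2t) - C_2e^(-2t)sin(2t) - C_2e^(-2t)cos(2t)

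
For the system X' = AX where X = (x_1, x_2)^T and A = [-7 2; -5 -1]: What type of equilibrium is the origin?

A = [[-7,2],[-5,-1]]; det(A-λI) = λ^2 + 8λ + 17.
λ = -4 ± i: negative real part.

stable spiral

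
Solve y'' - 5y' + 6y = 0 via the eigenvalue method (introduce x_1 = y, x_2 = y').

y(t) = c_1e^(2t) + c_2e^(3t)

Let x_1 = y, x_2 = y'. Then x_1' = x_2 and x_2' = -6x_1 + 5x_2.
A = [[0,1],[-6,5]]; det(A-λI) = λ^2 - 5λ + 6.
Eigenvalues λ = 2, 3 with eigenvectors (1,2), (1,3).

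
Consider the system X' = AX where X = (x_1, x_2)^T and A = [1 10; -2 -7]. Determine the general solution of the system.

x_1(t) = K_1e^(-3t)sin(2t) - 2K_1e^(-3t)cos(2t) - 2K_2e^(-3t)sin(2t) - K_2e^(-3t)cos(2t), x_2(t) = K_1e^(-3t)cos(2t) + K_2e^(-3t)sin(2t)

Coefficient matrix A = [[1, 10], [-2, -7]].
Characteristic polynomial det(A - λI) = λ^2 + 6λ + 13 = 0.
Eigenvalues λ = -3 ± 2i (complex conjugate pair).
For λ=-3+2i: an eigenvector is (-2,1) - i(1,0) = (-2 - i, 1).
A real fundamental pair from Re and Im of e^((-3+2i)t)v: X_1 = e^(-3t)(cos(2t)·(-2,1) + sin(2t)·(1,0)), X_2 = e^(-3t)(sin(2t)·(-2,1) - cos(2t)·(1,0)).
General solution: K_1X_1 + K_2X_2.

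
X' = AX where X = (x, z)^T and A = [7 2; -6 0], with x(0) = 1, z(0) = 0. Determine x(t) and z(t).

Coefficient matrix A = [[7, 2], [-6, 0]].
Characteristic polynomial det(A - λI) = λ^2 - 7λ + 12 = 0.
Eigenvalues λ = 4, 3.
For λ=4: (A-λI) row 1 is [3, 2], so an eigenvector is (2, -3).
For λ=3: (A-λI) row 1 is [4, 2], so an eigenvector is (-1, 2).
General solution: c_1e^(4t)(2,-3) + c_2e^(3t)(-1,2).
Applying x(0)=1, z(0)=0 gives c_1=2, c_2=3.

x(t) = 4e^(4t) - 3e^(3t), z(t) = -6e^(4t) + 6e^(3t)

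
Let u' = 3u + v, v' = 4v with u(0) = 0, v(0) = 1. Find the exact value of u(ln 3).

54

A = [[3,1],[0,4]]; eigenvalues λ = 3, 4.
Eigenvectors: (1,0) for λ=3, (-1,-1) for λ=4.
From the initial condition, c_1 = -1, c_2 = -1.
u(ln 3) = (-1)(3^3)(1) + (-1)(3^4)(-1) = 54.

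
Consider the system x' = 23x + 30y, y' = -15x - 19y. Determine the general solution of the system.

x(t) = c_1e^(2t)sin(3t) + 3c_1e^(2t)cos(3t) + 3c_2e^(2t)sin(3t) - c_2e^(2t)cos(3t), y(t) = -c_1e^(2t)sin(3t) - 2c_1e^(2t)cos(3t) - 2c_2e^(2t)sin(3t) + c_2e^(2t)cos(3t)

Coefficient matrix A = [[23, 30], [-15, -19]].
Characteristic polynomial det(A - λI) = λ^2 - 4λ + 13 = 0.
Eigenvalues λ = 2 ± 3i (complex conjugate pair).
For λ=2+3i: an eigenvector is (3,-2) - i(1,-1) = (3 - i, -2 + i).
A real fundamental pair from Re and Im of e^((2+3i)t)v: X_1 = e^(2t)(cos(3t)·(3,-2) + sin(3t)·(1,-1)), X_2 = e^(2t)(sin(3t)·(3,-2) - cos(3t)·(1,-1)).
General solution: c_1X_1 + c_2X_2.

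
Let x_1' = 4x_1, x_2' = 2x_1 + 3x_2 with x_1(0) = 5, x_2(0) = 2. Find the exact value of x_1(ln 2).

80

A = [[4,0],[2,3]]; eigenvalues λ = 3, 4.
Eigenvectors: (0,1) for λ=3, (1,2) for λ=4.
From the initial condition, c_1 = -8, c_2 = 5.
x_1(ln 2) = (-8)(2^3)(0) + (5)(2^4)(1) = 80.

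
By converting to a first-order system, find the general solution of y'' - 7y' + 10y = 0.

Let x_1 = y, x_2 = y'. Then x_1' = x_2 and x_2' = -10x_1 + 7x_2.
A = [[0,1],[-10,7]]; det(A-λI) = λ^2 - 7λ + 10.
Eigenvalues λ = 2, 5 with eigenvectors (1,2), (1,5).

y(t) = c_1e^(2t) + c_2e^(5t)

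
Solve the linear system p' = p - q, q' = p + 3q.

Coefficient matrix A = [[1, -1], [1, 3]].
Characteristic polynomial det(A - λI) = λ^2 - 4λ + 4 = 0.
Single eigenvalue λ = 2 with algebraic multiplicity 2.
Eigenvector v = (-1,1); generalized eigenvector w with (A-λI)w=v is (0,1).
General solution: e^(2t)[K_1·v + K_2·(t·v + w)].

p(t) = -K_1e^(2t) - K_2te^(2t), q(t) = K_1e^(2t) + K_2te^(2t) + K_2e^(2t)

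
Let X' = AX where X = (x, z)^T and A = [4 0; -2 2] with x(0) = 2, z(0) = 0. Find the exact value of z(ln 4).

-480

A = [[4,0],[-2,2]]; eigenvalues λ = 4, 2.
Eigenvectors: (-1,1) for λ=4, (0,-1) for λ=2.
From the initial condition, c_1 = -2, c_2 = -2.
z(ln 4) = (-2)(4^4)(1) + (-2)(4^2)(-1) = -480.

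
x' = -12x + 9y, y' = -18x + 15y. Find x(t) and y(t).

x(t) = C_1e^(-3t) - C_2e^(6t), y(t) = C_1e^(-3t) - 2C_2e^(6t)

Coefficient matrix A = [[-12, 9], [-18, 15]].
Characteristic polynomial det(A - λI) = λ^2 - 3λ - 18 = 0.
Eigenvalues λ = -3, 6.
For λ=-3: (A-λI) row 1 is [-9, 9], so an eigenvector is (1, 1).
For λ=6: (A-λI) row 1 is [-18, 9], so an eigenvector is (-1, -2).
General solution: C_1e^(-3t)(1,1) + C_2e^(6t)(-1,-2).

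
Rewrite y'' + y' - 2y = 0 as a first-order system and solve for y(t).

Let x_1 = y, x_2 = y'. Then x_1' = x_2 and x_2' = 2x_1 - x_2.
A = [[0,1],[2,-1]]; det(A-λI) = λ^2 + λ - 2.
Eigenvalues λ = 1, -2 with eigenvectors (1,1), (1,-2).

y(t) = K_1e^(t) + K_2e^(-2t)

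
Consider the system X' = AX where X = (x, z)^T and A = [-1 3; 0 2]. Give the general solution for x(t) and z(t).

Coefficient matrix A = [[-1, 3], [0, 2]].
Characteristic polynomial det(A - λI) = λ^2 - λ - 2 = 0.
Eigenvalues λ = 2, -1.
For λ=2: (A-λI) row 1 is [-3, 3], so an eigenvector is (1, 1).
For λ=-1: (A-λI) row 1 is [0, 3], so an eigenvector is (-1, 0).
General solution: c_1e^(2t)(1,1) + c_2e^(-t)(-1,0).

x(t) = c_1e^(2t) - c_2e^(-t), z(t) = c_1e^(2t)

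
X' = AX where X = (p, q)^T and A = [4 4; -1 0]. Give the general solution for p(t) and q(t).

p(t) = 2C_1e^(2t) + 2C_2te^(2t) + C_2e^(2t), q(t) = -C_1e^(2t) - C_2te^(2t)

Coefficient matrix A = [[4, 4], [-1, 0]].
Characteristic polynomial det(A - λI) = λ^2 - 4λ + 4 = 0.
Single eigenvalue λ = 2 with algebraic multiplicity 2.
Eigenvector v = (2,-1); generalized eigenvector w with (A-λI)w=v is (1,0).
General solution: e^(2t)[C_1·v + C_2·(t·v + w)].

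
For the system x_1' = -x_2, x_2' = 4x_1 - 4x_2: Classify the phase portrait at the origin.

stable improper node

A = [[0,-1],[4,-4]]; det(A-λI) = λ^2 + 4λ + 4.
repeated λ = -2 with a single eigenvector.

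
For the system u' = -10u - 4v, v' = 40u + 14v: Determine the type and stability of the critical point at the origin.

unstable spiral

A = [[-10,-4],[40,14]]; det(A-λI) = λ^2 - 4λ + 20.
λ = 2 ± 4i: positive real part.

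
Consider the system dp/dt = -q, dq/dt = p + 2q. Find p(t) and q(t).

Coefficient matrix A = [[0, -1], [1, 2]].
Characteristic polynomial det(A - λI) = λ^2 - 2λ + 1 = 0.
Single eigenvalue λ = 1 with algebraic multiplicity 2.
Eigenvector v = (-1,1); generalized eigenvector w with (A-λI)w=v is (3,-2).
General solution: e^(t)[K_1·v + K_2·(t·v + w)].

p(t) = -K_1e^(t) - K_2te^(t) + 3K_2e^(t), q(t) = K_1e^(t) + K_2te^(t) - 2K_2e^(t)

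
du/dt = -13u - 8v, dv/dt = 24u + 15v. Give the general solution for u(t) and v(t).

u(t) = -2K_1e^(-t) - K_2e^(3t), v(t) = 3K_1e^(-t) + 2K_2e^(3t)

Coefficient matrix A = [[-13, -8], [24, 15]].
Characteristic polynomial det(A - λI) = λ^2 - 2λ - 3 = 0.
Eigenvalues λ = -1, 3.
For λ=-1: (A-λI) row 1 is [-12, -8], so an eigenvector is (-2, 3).
For λ=3: (A-λI) row 1 is [-16, -8], so an eigenvector is (-1, 2).
General solution: K_1e^(-t)(-2,3) + K_2e^(3t)(-1,2).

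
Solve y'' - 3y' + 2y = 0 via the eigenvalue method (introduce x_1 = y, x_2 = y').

y(t) = C_1e^(t) + C_2e^(2t)

Let x_1 = y, x_2 = y'. Then x_1' = x_2 and x_2' = -2x_1 + 3x_2.
A = [[0,1],[-2,3]]; det(A-λI) = λ^2 - 3λ + 2.
Eigenvalues λ = 1, 2 with eigenvectors (1,1), (1,2).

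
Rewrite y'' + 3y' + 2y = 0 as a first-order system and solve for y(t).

y(t) = K_1e^(-t) + K_2e^(-2t)

Let x_1 = y, x_2 = y'. Then x_1' = x_2 and x_2' = -2x_1 - 3x_2.
A = [[0,1],[-2,-3]]; det(A-λI) = λ^2 + 3λ + 2.
Eigenvalues λ = -1, -2 with eigenvectors (1,-1), (1,-2).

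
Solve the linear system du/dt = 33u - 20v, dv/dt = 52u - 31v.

Coefficient matrix A = [[33, -20], [52, -31]].
Characteristic polynomial det(A - λI) = λ^2 - 2λ + 17 = 0.
Eigenvalues λ = 1 ± 4i (complex conjugate pair).
For λ=1+4i: an eigenvector is (-2,-3) - i(-1,-2) = (-2 + i, -3 + 2i).
A real fundamental pair from Re and Im of e^((1+4i)t)v: X_1 = e^(t)(cos(4t)·(-2,-3) + sin(4t)·(-1,-2)), X_2 = e^(t)(sin(4t)·(-2,-3) - cos(4t)·(-1,-2)).
General solution: c_1X_1 + c_2X_2.

u(t) = -c_1e^(t)sin(4t) - 2c_1e^(t)cos(4t) - 2c_2e^(t)sin(4t) + c_2e^(t)cos(4t), v(t) = -2c_1e^(t)sin(4t) - 3c_1e^(t)cos(4t) - 3c_2e^(t)sin(4t) + 2c_2e^(t)cos(4t)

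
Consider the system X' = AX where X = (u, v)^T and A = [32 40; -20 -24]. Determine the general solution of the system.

u(t) = c_1e^(4t)sin(4t) + 3c_1e^(4t)cos(4t) + 3c_2e^(4t)sin(4t) - c_2e^(4t)cos(4t), v(t) = -c_1e^(4t)sin(4t) - 2c_1e^(4t)cos(4t) - 2c_2e^(4t)sin(4t) + c_2e^(4t)cos(4t)

Coefficient matrix A = [[32, 40], [-20, -24]].
Characteristic polynomial det(A - λI) = λ^2 - 8λ + 32 = 0.
Eigenvalues λ = 4 ± 4i (complex conjugate pair).
For λ=4+4i: an eigenvector is (3,-2) - i(1,-1) = (3 - i, -2 + i).
A real fundamental pair from Re and Im of e^((4+4i)t)v: X_1 = e^(4t)(cos(4t)·(3,-2) + sin(4t)·(1,-1)), X_2 = e^(4t)(sin(4t)·(3,-2) - cos(4t)·(1,-1)).
General solution: c_1X_1 + c_2X_2.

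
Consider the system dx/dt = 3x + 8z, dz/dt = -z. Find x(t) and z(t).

x(t) = C_1e^(3t) - 2C_2e^(-t), z(t) = C_2e^(-t)

Coefficient matrix A = [[3, 8], [0, -1]].
Characteristic polynomial det(A - λI) = λ^2 - 2λ - 3 = 0.
Eigenvalues λ = 3, -1.
For λ=3: (A-λI) row 1 is [0, 8], so an eigenvector is (1, 0).
For λ=-1: (A-λI) row 1 is [4, 8], so an eigenvector is (-2, 1).
General solution: C_1e^(3t)(1,0) + C_2e^(-t)(-2,1).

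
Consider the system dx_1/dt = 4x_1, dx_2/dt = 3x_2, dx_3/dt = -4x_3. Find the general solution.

x_1(t) = C_1e^(4t), x_2(t) = C_2e^(3t), x_3(t) = C_3e^(-4t)

Coefficient matrix A = [[4, 0, 0], [0, 3, 0], [0, 0, -4]].
det(A - λI) = 0 gives eigenvalues λ = 4, 3, -4.
For λ=4: eigenvector (1,0,0).
For λ=3: eigenvector (0,1,0).
For λ=-4: eigenvector (0,0,1).
General solution: C_1e^(4t)(1,0,0) + C_2e^(3t)(0,1,0) + C_3e^(-4t)(0,0,1).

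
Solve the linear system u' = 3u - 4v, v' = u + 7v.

u(t) = 2K_1e^(5t) + 2K_2te^(5t) + 3K_2e^(5t), v(t) = -K_1e^(5t) - K_2te^(5t) - 2K_2e^(5t)

Coefficient matrix A = [[3, -4], [1, 7]].
Characteristic polynomial det(A - λI) = λ^2 - 10λ + 25 = 0.
Single eigenvalue λ = 5 with algebraic multiplicity 2.
Eigenvector v = (2,-1); generalized eigenvector w with (A-λI)w=v is (3,-2).
General solution: e^(5t)[K_1·v + K_2·(t·v + w)].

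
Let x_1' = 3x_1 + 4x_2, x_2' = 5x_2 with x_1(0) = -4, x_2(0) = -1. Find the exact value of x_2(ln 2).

-32

A = [[3,4],[0,5]]; eigenvalues λ = 5, 3.
Eigenvectors: (2,1) for λ=5, (-1,0) for λ=3.
From the initial condition, c_1 = -1, c_2 = 2.
x_2(ln 2) = (-1)(2^5)(1) + (2)(2^3)(0) = -32.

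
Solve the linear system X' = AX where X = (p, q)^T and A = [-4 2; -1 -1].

p(t) = -2c_1e^(-3t) - c_2e^(-2t), q(t) = -c_1e^(-3t) - c_2e^(-2t)

Coefficient matrix A = [[-4, 2], [-1, -1]].
Characteristic polynomial det(A - λI) = λ^2 + 5λ + 6 = 0.
Eigenvalues λ = -3, -2.
For λ=-3: (A-λI) row 1 is [-1, 2], so an eigenvector is (-2, -1).
For λ=-2: (A-λI) row 1 is [-2, 2], so an eigenvector is (-1, -1).
General solution: c_1e^(-3t)(-2,-1) + c_2e^(-2t)(-1,-1).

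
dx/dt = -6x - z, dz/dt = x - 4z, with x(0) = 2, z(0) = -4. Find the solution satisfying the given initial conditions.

Coefficient matrix A = [[-6, -1], [1, -4]].
Characteristic polynomial det(A - λI) = λ^2 + 10λ + 25 = 0.
Single eigenvalue λ = -5 with algebraic multiplicity 2.
Eigenvector v = (1,-1); generalized eigenvector w with (A-λI)w=v is (0,-1).
General solution: e^(-5t)[C_1·v + C_2·(t·v + w)].
Applying x(0)=2, z(0)=-4 gives C_1=2, C_2=2.

x(t) = 2te^(-5t) + 2e^(-5t), z(t) = -2te^(-5t) - 4e^(-5t)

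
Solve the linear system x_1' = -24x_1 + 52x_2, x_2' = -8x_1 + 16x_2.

x_1(t) = 2C_1e^(-4t)sin(4t) - 3C_1e^(-4t)cos(4t) - 3C_2e^(-4t)sin(4t) - 2C_2e^(-4t)cos(4t), x_2(t) = C_1e^(-4t)sin(4t) - C_1e^(-4t)cos(4t) - C_2e^(-4t)sin(4t) - C_2e^(-4t)cos(4t)

Coefficient matrix A = [[-24, 52], [-8, 16]].
Characteristic polynomial det(A - λI) = λ^2 + 8λ + 32 = 0.
Eigenvalues λ = -4 ± 4i (complex conjugate pair).
For λ=-4+4i: an eigenvector is (-3,-1) - i(2,1) = (-3 - 2i, -1 - i).
A real fundamental pair from Re and Im of e^((-4+4i)t)v: X_1 = e^(-4t)(cos(4t)·(-3,-1) + sin(4t)·(2,1)), X_2 = e^(-4t)(sin(4t)·(-3,-1) - cos(4t)·(2,1)).
General solution: C_1X_1 + C_2X_2.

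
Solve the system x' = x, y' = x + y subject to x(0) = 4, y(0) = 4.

Coefficient matrix A = [[1, 0], [1, 1]].
Characteristic polynomial det(A - λI) = λ^2 - 2λ + 1 = 0.
Single eigenvalue λ = 1 with algebraic multiplicity 2.
Eigenvector v = (0,1); generalized eigenvector w with (A-λI)w=v is (1,2).
General solution: e^(t)[c_1·v + c_2·(t·v + w)].
Applying x(0)=4, y(0)=4 gives c_1=-4, c_2=4.

x(t) = 4e^(t), y(t) = 4te^(t) + 4e^(t)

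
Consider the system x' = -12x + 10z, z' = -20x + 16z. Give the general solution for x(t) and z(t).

Coefficient matrix A = [[-12, 10], [-20, 16]].
Characteristic polynomial det(A - λI) = λ^2 - 4λ + 8 = 0.
Eigenvalues λ = 2 ± 2i (complex conjugate pair).
For λ=2+2i: an eigenvector is (-1,-1) - i(2,3) = (-1 - 2i, -1 - 3i).
A real fundamental pair from Re and Im of e^((2+2i)t)v: X_1 = e^(2t)(cos(2t)·(-1,-1) + sin(2t)·(2,3)), X_2 = e^(2t)(sin(2t)·(-1,-1) - cos(2t)·(2,3)).
General solution: K_1X_1 + K_2X_2.

x(t) = 2K_1e^(2t)sin(2t) - K_1e^(2t)cos(2t) - K_2e^(2t)sin(2t) - 2K_2e^(2t)cos(2t), z(t) = 3K_1e^(2t)sin(2t) - K_1e^(2t)cos(2t) - K_2e^(2t)sin(2t) - 3K_2e^(2t)cos(2t)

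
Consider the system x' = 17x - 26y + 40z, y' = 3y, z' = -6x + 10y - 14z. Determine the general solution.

x(t) = 5c_1e^(t) + 8c_2e^(2t) - 21c_3e^(3t), y(t) = c_3e^(3t), z(t) = -2c_1e^(t) - 3c_2e^(2t) + 8c_3e^(3t)

Coefficient matrix A = [[17, -26, 40], [0, 3, 0], [-6, 10, -14]].
det(A - λI) = 0 gives eigenvalues λ = 1, 2, 3.
For λ=1: eigenvector (5,0,-2).
For λ=2: eigenvector (8,0,-3).
For λ=3: eigenvector (-21,1,8).
General solution: c_1e^(t)(5,0,-2) + c_2e^(2t)(8,0,-3) + c_3e^(3t)(-21,1,8).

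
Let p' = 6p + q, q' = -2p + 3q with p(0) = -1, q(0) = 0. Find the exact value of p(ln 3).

-405

A = [[6,1],[-2,3]]; eigenvalues λ = 5, 4.
Eigenvectors: (-1,1) for λ=5, (-1,2) for λ=4.
From the initial condition, c_1 = 2, c_2 = -1.
p(ln 3) = (2)(3^5)(-1) + (-1)(3^4)(-1) = -405.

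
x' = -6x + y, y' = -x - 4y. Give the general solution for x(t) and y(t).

Coefficient matrix A = [[-6, 1], [-1, -4]].
Characteristic polynomial det(A - λI) = λ^2 + 10λ + 25 = 0.
Single eigenvalue λ = -5 with algebraic multiplicity 2.
Eigenvector v = (1,1); generalized eigenvector w with (A-λI)w=v is (2,3).
General solution: e^(-5t)[K_1·v + K_2·(t·v + w)].

x(t) = K_1e^(-5t) + K_2te^(-5t) + 2K_2e^(-5t), y(t) = K_1e^(-5t) + K_2te^(-5t) + 3K_2e^(-5t)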